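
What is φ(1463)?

Prime factorization: 1463 = 7 * 11 * 19.
φ(1463) = 1463 · (1 − 1/7) · (1 − 1/11) · (1 − 1/19)
       = 1463 · 1080/1463 = 1080.

1080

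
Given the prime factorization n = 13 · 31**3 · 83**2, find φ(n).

2354603760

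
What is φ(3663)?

3663 = 3^2 * 11 * 37.
φ(3^2) = 3^1·(3−1) = 3·2 = 6.
φ(11) = 11 − 1 = 10.
φ(37) = 37 − 1 = 36.
φ(3663) = 6 × 10 × 36 = 2160.

2160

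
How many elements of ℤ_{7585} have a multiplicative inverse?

7585 = 5 × 37 × 41.
φ(5) = 5 − 1 = 4.
φ(37) = 37 − 1 = 36.
φ(41) = 41 − 1 = 40.
Multiply: 4 · 36 · 40 = 5760.

5760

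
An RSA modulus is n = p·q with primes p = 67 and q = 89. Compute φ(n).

For distinct primes, φ(pq) = (p−1)(q−1) = 66 × 88 = 5808.

5808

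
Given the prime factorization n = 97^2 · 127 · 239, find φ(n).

279248256

φ(97^2) = 97^2 − 97^1 = 9409 − 97 = 9312.
φ(127) = 127 − 1 = 126.
φ(239) = 239 − 1 = 238.
Multiply: 9312 · 126 · 238 = 279248256.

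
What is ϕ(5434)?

2160

5434 = 2 · 11 · 13 · 19.
φ(2) = 2 − 1 = 1.
φ(11) = 11 − 1 = 10.
φ(13) = 13 − 1 = 12.
φ(19) = 19 − 1 = 18.
φ(5434) = 1 × 10 × 12 × 18 = 2160.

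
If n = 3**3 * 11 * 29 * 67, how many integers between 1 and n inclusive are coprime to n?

φ(3^3) = 3^3 − 3^2 = 27 − 9 = 18.
φ(11) = 11 − 1 = 10.
φ(29) = 29 − 1 = 28.
φ(67) = 67 − 1 = 66.
Multiply: 18 · 10 · 28 · 66 = 332640.

332640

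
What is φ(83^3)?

φ(571787) = 571787 · (1 − 1/83)
       = 571787 · 82/83 = 564898.

564898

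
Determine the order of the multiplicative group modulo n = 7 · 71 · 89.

φ(7) = 7 − 1 = 6.
φ(71) = 71 − 1 = 70.
φ(89) = 89 − 1 = 88.
Since φ is multiplicative, φ(44233) = 6 · 70 · 88 = 36960.

36960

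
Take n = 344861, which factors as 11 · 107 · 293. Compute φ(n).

309520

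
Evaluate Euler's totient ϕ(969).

Prime factorization: 969 = 3 · 17 · 19.
φ(969) = 969 · (1 − 1/3) · (1 − 1/17) · (1 − 1/19)
       = 969 · 576/969 = 576.

576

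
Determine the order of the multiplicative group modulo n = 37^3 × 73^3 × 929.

φ(18305831755829) = 18305831755829 · (1 − 1/37) · (1 − 1/73) · (1 − 1/929)
       = 18305831755829 · 2405376/2509229 = 17548182475776.

17548182475776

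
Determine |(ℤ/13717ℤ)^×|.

11760

First factor: 13717 = 11 · 29 · 43.
φ(13717) = 13717 · (1 − 1/11) · (1 − 1/29) · (1 − 1/43)
       = 13717 · 11760/13717 = 11760.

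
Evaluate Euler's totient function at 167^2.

27722

φ(167^2) = 167^1·(167−1) = 167·166 = 27722.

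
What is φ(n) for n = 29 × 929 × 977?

φ(26321357) = 26321357 · (1 − 1/29) · (1 − 1/929) · (1 − 1/977)
       = 26321357 · 25360384/26321357 = 25360384.

25360384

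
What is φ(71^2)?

4970

φ(5041) = 5041 · (1 − 1/71)
       = 5041 · 70/71 = 4970.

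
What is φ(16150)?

5760

Prime factorization: 16150 = 2 × 5^2 × 17 × 19.
φ(16150) = 16150 · (1 − 1/2) · (1 − 1/5) · (1 − 1/17) · (1 − 1/19)
       = 16150 · 1152/3230 = 5760.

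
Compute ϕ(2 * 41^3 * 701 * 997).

46879728000

φ(2) = 2 − 1 = 1.
φ(41^3) = 41^3 − 41^2 = 68921 − 1681 = 67240.
φ(701) = 701 − 1 = 700.
φ(997) = 997 − 1 = 996.
Multiply: 1 · 67240 · 700 · 996 = 46879728000.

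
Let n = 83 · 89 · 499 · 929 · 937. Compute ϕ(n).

3121401913344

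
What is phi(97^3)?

903264

φ(912673) = 912673 · (1 − 1/97)
       = 912673 · 96/97 = 903264.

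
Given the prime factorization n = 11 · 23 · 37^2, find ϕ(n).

φ(346357) = 346357 · (1 − 1/11) · (1 − 1/23) · (1 − 1/37)
       = 346357 · 7920/9361 = 293040.

293040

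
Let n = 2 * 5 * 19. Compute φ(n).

72

φ(190) = 190 · (1 − 1/2) · (1 − 1/5) · (1 − 1/19)
       = 190 · 72/190 = 72.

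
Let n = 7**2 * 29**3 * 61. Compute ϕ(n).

φ(72898721) = 72898721 · (1 − 1/7) · (1 − 1/29) · (1 − 1/61)
       = 72898721 · 10080/12383 = 59340960.

59340960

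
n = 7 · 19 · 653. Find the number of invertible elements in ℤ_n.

φ(7) = 7 − 1 = 6.
φ(19) = 19 − 1 = 18.
φ(653) = 653 − 1 = 652.
φ(86849) = 6 × 18 × 652 = 70416.

70416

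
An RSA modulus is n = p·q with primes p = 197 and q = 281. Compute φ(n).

54880

φ(55357) = 55357 · (1 − 1/197) · (1 − 1/281)
       = 55357 · 54880/55357 = 54880.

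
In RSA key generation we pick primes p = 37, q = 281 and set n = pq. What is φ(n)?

10080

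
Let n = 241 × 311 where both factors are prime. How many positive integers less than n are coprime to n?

74400

For distinct primes, φ(pq) = (p−1)(q−1) = 240 × 310 = 74400.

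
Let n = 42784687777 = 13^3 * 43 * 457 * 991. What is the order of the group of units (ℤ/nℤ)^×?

φ(13^3) = 13^3 − 13^2 = 2197 − 169 = 2028.
φ(43) = 43 − 1 = 42.
φ(457) = 457 − 1 = 456.
φ(991) = 991 − 1 = 990.
φ(42784687777) = 2028 × 42 × 456 × 990 = 38451853440.

38451853440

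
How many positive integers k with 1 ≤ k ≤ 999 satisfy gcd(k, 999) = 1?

999 = 3^3 · 37.
φ(999) = 999 · (1 − 1/3) · (1 − 1/37)
       = 999 · 72/111 = 648.

648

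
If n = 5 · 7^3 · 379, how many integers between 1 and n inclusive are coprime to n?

φ(649985) = 649985 · (1 − 1/5) · (1 − 1/7) · (1 − 1/379)
       = 649985 · 9072/13265 = 444528.

444528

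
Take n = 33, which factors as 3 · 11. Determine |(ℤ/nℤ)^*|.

20

φ(33) = 33 · (1 − 1/3) · (1 − 1/11)
       = 33 · 20/33 = 20.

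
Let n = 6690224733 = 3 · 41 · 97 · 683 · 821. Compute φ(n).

4294963200

φ(6690224733) = 6690224733 · (1 − 1/3) · (1 − 1/41) · (1 − 1/97) · (1 − 1/683) · (1 − 1/821)
       = 6690224733 · 4294963200/6690224733 = 4294963200.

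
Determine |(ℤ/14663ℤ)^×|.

12600

Factor 14663: 14663 = 11 · 31 · 43.
φ(11) = 11 − 1 = 10.
φ(31) = 31 − 1 = 30.
φ(43) = 43 − 1 = 42.
φ(14663) = 10 × 30 × 42 = 12600.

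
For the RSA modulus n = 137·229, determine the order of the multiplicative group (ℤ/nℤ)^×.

31008

φ(pq) = (p−1)(q−1) = 136 · 228 = 31008.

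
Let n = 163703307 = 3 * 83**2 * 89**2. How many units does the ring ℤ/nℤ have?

106609184

φ(163703307) = 163703307 · (1 − 1/3) · (1 − 1/83) · (1 − 1/89)
       = 163703307 · 14432/22161 = 106609184.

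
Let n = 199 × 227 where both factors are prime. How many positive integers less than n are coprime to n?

44748

φ(pq) = (p−1)(q−1) = 198 · 226 = 44748.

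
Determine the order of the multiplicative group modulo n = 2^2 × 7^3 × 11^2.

64680

φ(2^2) = 2^1·(2−1) = 2·1 = 2.
φ(7^3) = 7^3 − 7^2 = 343 − 49 = 294.
φ(11^2) = 11^1·(11−1) = 11·10 = 110.
φ(166012) = 2 × 294 × 110 = 64680.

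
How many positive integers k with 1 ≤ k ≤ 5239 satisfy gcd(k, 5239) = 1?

Prime factorization: 5239 = 13^2 · 31.
φ(13^2) = 13^2 − 13^1 = 169 − 13 = 156.
φ(31) = 31 − 1 = 30.
Since φ is multiplicative, φ(5239) = 156 · 30 = 4680.

4680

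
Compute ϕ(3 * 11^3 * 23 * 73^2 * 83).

22946014080

φ(3) = 3 − 1 = 2.
φ(11^3) = 11^3 − 11^2 = 1331 − 121 = 1210.
φ(23) = 23 − 1 = 22.
φ(73^2) = 73^2 − 73^1 = 5329 − 73 = 5256.
φ(83) = 83 − 1 = 82.
Multiply: 2 · 1210 · 22 · 5256 · 82 = 22946014080.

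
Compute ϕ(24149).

24149 = 19 × 31 × 41.
φ(19) = 19 − 1 = 18.
φ(31) = 31 − 1 = 30.
φ(41) = 41 − 1 = 40.
φ(24149) = 18 × 30 × 40 = 21600.

21600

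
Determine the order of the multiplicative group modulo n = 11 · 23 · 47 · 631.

6375600

φ(7503221) = 7503221 · (1 − 1/11) · (1 − 1/23) · (1 − 1/47) · (1 − 1/631)
       = 7503221 · 6375600/7503221 = 6375600.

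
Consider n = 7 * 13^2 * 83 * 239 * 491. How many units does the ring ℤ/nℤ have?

8950818240

φ(11522380961) = 11522380961 · (1 − 1/7) · (1 − 1/13) · (1 − 1/83) · (1 − 1/239) · (1 − 1/491)
       = 11522380961 · 688524480/886336997 = 8950818240.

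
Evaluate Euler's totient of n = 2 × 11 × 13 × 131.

15600

φ(37466) = 37466 · (1 − 1/2) · (1 − 1/11) · (1 − 1/13) · (1 − 1/131)
       = 37466 · 15600/37466 = 15600.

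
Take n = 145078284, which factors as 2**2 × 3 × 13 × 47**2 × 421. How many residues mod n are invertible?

φ(145078284) = 145078284 · (1 − 1/2) · (1 − 1/3) · (1 − 1/13) · (1 − 1/47) · (1 − 1/421)
       = 145078284 · 463680/1543386 = 43585920.

43585920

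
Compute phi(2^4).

8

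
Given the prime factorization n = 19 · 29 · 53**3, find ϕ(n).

73618272

φ(82031227) = 82031227 · (1 − 1/19) · (1 − 1/29) · (1 − 1/53)
       = 82031227 · 26208/29203 = 73618272.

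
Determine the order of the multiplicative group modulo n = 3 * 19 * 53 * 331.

617760

φ(999951) = 999951 · (1 − 1/3) · (1 − 1/19) · (1 − 1/53) · (1 − 1/331)
       = 999951 · 617760/999951 = 617760.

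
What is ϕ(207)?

132

207 = 3^2 · 23.
φ(3^2) = 3^1·(3−1) = 3·2 = 6.
φ(23) = 23 − 1 = 22.
Since φ is multiplicative, φ(207) = 6 · 22 = 132.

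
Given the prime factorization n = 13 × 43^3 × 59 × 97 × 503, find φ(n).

φ(13) = 13 − 1 = 12.
φ(43^3) = 43^3 − 43^2 = 79507 − 1849 = 77658.
φ(59) = 59 − 1 = 58.
φ(97) = 97 − 1 = 96.
φ(503) = 503 − 1 = 502.
Multiply: 12 · 77658 · 58 · 96 · 502 = 2604776057856.

2604776057856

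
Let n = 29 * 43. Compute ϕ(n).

1176

φ(29) = 29 − 1 = 28.
φ(43) = 43 − 1 = 42.
Since φ is multiplicative, φ(1247) = 28 · 42 = 1176.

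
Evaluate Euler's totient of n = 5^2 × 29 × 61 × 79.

2620800

φ(3493775) = 3493775 · (1 − 1/5) · (1 − 1/29) · (1 − 1/61) · (1 − 1/79)
       = 3493775 · 524160/698755 = 2620800.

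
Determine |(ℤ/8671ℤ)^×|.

7392

8671 = 13 × 23 × 29.
φ(13) = 13 − 1 = 12.
φ(23) = 23 − 1 = 22.
φ(29) = 29 − 1 = 28.
Since φ is multiplicative, φ(8671) = 12 · 22 · 28 = 7392.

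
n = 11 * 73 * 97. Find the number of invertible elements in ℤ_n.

φ(77891) = 77891 · (1 − 1/11) · (1 − 1/73) · (1 − 1/97)
       = 77891 · 69120/77891 = 69120.

69120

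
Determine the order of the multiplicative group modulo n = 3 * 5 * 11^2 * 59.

φ(3) = 3 − 1 = 2.
φ(5) = 5 − 1 = 4.
φ(11^2) = 11^1·(11−1) = 11·10 = 110.
φ(59) = 59 − 1 = 58.
φ(107085) = 2 × 4 × 110 × 58 = 51040.

51040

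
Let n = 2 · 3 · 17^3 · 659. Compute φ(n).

6085184

φ(19426002) = 19426002 · (1 − 1/2) · (1 − 1/3) · (1 − 1/17) · (1 − 1/659)
       = 19426002 · 21056/67218 = 6085184.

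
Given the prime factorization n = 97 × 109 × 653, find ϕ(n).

6759936

φ(6904169) = 6904169 · (1 − 1/97) · (1 − 1/109) · (1 − 1/653)
       = 6904169 · 6759936/6904169 = 6759936.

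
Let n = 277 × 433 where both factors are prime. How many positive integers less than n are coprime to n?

For distinct primes, φ(pq) = (p−1)(q−1) = 276 × 432 = 119232.

119232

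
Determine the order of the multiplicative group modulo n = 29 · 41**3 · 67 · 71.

8698166400

φ(29) = 29 − 1 = 28.
φ(41^3) = 41^3 − 41^2 = 68921 − 1681 = 67240.
φ(67) = 67 − 1 = 66.
φ(71) = 71 − 1 = 70.
φ(9507858713) = 28 × 67240 × 66 × 70 = 8698166400.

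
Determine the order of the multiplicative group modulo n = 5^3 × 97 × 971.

φ(5^3) = 5^2·(5−1) = 25·4 = 100.
φ(97) = 97 − 1 = 96.
φ(971) = 971 − 1 = 970.
Multiply: 100 · 96 · 970 = 9312000.

9312000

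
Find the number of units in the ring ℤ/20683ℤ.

18144

20683 = 13 · 37 · 43.
φ(20683) = 20683 · (1 − 1/13) · (1 − 1/37) · (1 − 1/43)
       = 20683 · 18144/20683 = 18144.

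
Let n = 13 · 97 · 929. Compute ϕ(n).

φ(1171469) = 1171469 · (1 − 1/13) · (1 − 1/97) · (1 − 1/929)
       = 1171469 · 1069056/1171469 = 1069056.

1069056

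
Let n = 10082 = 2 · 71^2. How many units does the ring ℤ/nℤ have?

4970

φ(10082) = 10082 · (1 − 1/2) · (1 − 1/71)
       = 10082 · 70/142 = 4970.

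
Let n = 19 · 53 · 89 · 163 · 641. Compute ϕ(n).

8539914240

φ(9364079909) = 9364079909 · (1 − 1/19) · (1 − 1/53) · (1 − 1/89) · (1 − 1/163) · (1 − 1/641)
       = 9364079909 · 8539914240/9364079909 = 8539914240.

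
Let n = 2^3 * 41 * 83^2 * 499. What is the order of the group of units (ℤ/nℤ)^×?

φ(1127536408) = 1127536408 · (1 − 1/2) · (1 − 1/41) · (1 − 1/83) · (1 − 1/499)
       = 1127536408 · 1633440/3396194 = 542302080.

542302080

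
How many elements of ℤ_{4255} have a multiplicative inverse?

3168

Factor 4255: 4255 = 5 * 23 * 37.
φ(4255) = 4255 · (1 − 1/5) · (1 − 1/23) · (1 − 1/37)
       = 4255 · 3168/4255 = 3168.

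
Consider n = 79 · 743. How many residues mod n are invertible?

φ(58697) = 58697 · (1 − 1/79) · (1 − 1/743)
       = 58697 · 57876/58697 = 57876.

57876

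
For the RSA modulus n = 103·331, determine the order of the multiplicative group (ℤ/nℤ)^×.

33660

φ(pq) = (p−1)(q−1) = 102 · 330 = 33660.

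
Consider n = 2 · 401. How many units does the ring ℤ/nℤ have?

φ(2) = 2 − 1 = 1.
φ(401) = 401 − 1 = 400.
φ(802) = 1 × 400 = 400.

400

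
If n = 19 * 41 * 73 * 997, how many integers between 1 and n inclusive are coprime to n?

φ(19) = 19 − 1 = 18.
φ(41) = 41 − 1 = 40.
φ(73) = 73 − 1 = 72.
φ(997) = 997 − 1 = 996.
Multiply: 18 · 40 · 72 · 996 = 51632640.

51632640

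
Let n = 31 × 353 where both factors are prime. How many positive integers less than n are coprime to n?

10560

φ(31) = 31 − 1 = 30.
φ(353) = 353 − 1 = 352.
Since φ is multiplicative, φ(10943) = 30 · 352 = 10560.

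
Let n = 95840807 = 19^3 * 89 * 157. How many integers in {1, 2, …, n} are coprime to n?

φ(95840807) = 95840807 · (1 − 1/19) · (1 − 1/89) · (1 − 1/157)
       = 95840807 · 247104/265487 = 89204544.

89204544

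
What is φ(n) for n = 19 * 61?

1080

φ(1159) = 1159 · (1 − 1/19) · (1 − 1/61)
       = 1159 · 1080/1159 = 1080.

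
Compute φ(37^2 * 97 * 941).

φ(37^2) = 37^1·(37−1) = 37·36 = 1332.
φ(97) = 97 − 1 = 96.
φ(941) = 941 − 1 = 940.
φ(124958213) = 1332 × 96 × 940 = 120199680.

120199680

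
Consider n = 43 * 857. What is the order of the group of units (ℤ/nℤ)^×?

φ(43) = 43 − 1 = 42.
φ(857) = 857 − 1 = 856.
φ(36851) = 42 × 856 = 35952.

35952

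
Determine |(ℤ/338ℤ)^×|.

156

Factor 338: 338 = 2 × 13**2.
φ(2) = 2 − 1 = 1.
φ(13^2) = 13^2 − 13^1 = 169 − 13 = 156.
Multiply: 1 · 156 = 156.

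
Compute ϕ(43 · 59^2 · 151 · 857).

φ(43) = 43 − 1 = 42.
φ(59^2) = 59^2 − 59^1 = 3481 − 59 = 3422.
φ(151) = 151 − 1 = 150.
φ(857) = 857 − 1 = 856.
Multiply: 42 · 3422 · 150 · 856 = 18454161600.

18454161600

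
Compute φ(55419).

28224

55419 = 3 * 7**2 * 13 * 29.
φ(55419) = 55419 · (1 − 1/3) · (1 − 1/7) · (1 − 1/13) · (1 − 1/29)
       = 55419 · 4032/7917 = 28224.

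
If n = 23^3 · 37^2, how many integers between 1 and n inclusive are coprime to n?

φ(16656623) = 16656623 · (1 − 1/23) · (1 − 1/37)
       = 16656623 · 792/851 = 15501816.

15501816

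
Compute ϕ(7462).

2880

First factor: 7462 = 2 * 7 * 13 * 41.
φ(2) = 2 − 1 = 1.
φ(7) = 7 − 1 = 6.
φ(13) = 13 − 1 = 12.
φ(41) = 41 − 1 = 40.
φ(7462) = 1 × 6 × 12 × 40 = 2880.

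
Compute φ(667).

667 = 23 · 29.
φ(667) = 667 · (1 − 1/23) · (1 − 1/29)
       = 667 · 616/667 = 616.

616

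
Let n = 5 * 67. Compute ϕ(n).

φ(335) = 335 · (1 − 1/5) · (1 − 1/67)
       = 335 · 264/335 = 264.

264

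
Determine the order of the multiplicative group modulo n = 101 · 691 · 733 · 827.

41719608000

φ(101) = 101 − 1 = 100.
φ(691) = 691 − 1 = 690.
φ(733) = 733 − 1 = 732.
φ(827) = 827 − 1 = 826.
Multiply: 100 · 690 · 732 · 826 = 41719608000.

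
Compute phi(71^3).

φ(71^3) = 71^2·(71−1) = 5041·70 = 352870.

352870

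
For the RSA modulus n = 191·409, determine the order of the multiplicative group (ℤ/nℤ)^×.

77520

φ(191) = 191 − 1 = 190.
φ(409) = 409 − 1 = 408.
Multiply: 190 · 408 = 77520.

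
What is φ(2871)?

Prime factorization: 2871 = 3^2 * 11 * 29.
φ(3^2) = 3^2 − 3^1 = 9 − 3 = 6.
φ(11) = 11 − 1 = 10.
φ(29) = 29 − 1 = 28.
φ(2871) = 6 × 10 × 28 = 1680.

1680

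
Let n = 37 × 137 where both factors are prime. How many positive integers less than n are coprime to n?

4896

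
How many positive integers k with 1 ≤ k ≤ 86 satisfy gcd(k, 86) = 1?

86 = 2 * 43.
φ(2) = 2 − 1 = 1.
φ(43) = 43 − 1 = 42.
Multiply: 1 · 42 = 42.

42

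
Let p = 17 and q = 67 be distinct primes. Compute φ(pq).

1056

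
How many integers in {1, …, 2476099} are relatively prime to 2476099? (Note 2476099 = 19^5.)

2345778

φ(19^5) = 19^4·(19−1) = 130321·18 = 2345778.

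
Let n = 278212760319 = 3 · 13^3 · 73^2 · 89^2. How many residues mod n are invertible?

166965207552

φ(3) = 3 − 1 = 2.
φ(13^3) = 13^2·(13−1) = 169·12 = 2028.
φ(73^2) = 73^1·(73−1) = 73·72 = 5256.
φ(89^2) = 89^2 − 89^1 = 7921 − 89 = 7832.
Since φ is multiplicative, φ(278212760319) = 2 · 2028 · 5256 · 7832 = 166965207552.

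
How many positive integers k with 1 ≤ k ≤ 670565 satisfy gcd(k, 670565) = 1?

Prime factorization: 670565 = 5 · 7**3 · 17 · 23.
φ(5) = 5 − 1 = 4.
φ(7^3) = 7^3 − 7^2 = 343 − 49 = 294.
φ(17) = 17 − 1 = 16.
φ(23) = 23 − 1 = 22.
Since φ is multiplicative, φ(670565) = 4 · 294 · 16 · 22 = 413952.

413952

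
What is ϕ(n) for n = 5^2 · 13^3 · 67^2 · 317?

56676597120

φ(78158989025) = 78158989025 · (1 − 1/5) · (1 − 1/13) · (1 − 1/67) · (1 − 1/317)
       = 78158989025 · 1001088/1380535 = 56676597120.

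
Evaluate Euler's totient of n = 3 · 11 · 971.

19400

φ(32043) = 32043 · (1 − 1/3) · (1 − 1/11) · (1 − 1/971)
       = 32043 · 19400/32043 = 19400.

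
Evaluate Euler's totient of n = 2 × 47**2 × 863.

1863644

φ(3812734) = 3812734 · (1 − 1/2) · (1 − 1/47) · (1 − 1/863)
       = 3812734 · 39652/81122 = 1863644.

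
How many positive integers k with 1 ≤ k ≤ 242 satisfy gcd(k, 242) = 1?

110

242 = 2 · 11^2.
φ(2) = 2 − 1 = 1.
φ(11^2) = 11^1·(11−1) = 11·10 = 110.
Since φ is multiplicative, φ(242) = 1 · 110 = 110.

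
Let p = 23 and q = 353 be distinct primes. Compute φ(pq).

7744

φ(23) = 23 − 1 = 22.
φ(353) = 353 − 1 = 352.
Since φ is multiplicative, φ(8119) = 22 · 352 = 7744.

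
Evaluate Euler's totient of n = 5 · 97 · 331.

126720

φ(160535) = 160535 · (1 − 1/5) · (1 − 1/97) · (1 − 1/331)
       = 160535 · 126720/160535 = 126720.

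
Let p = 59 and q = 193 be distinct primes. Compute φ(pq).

φ(pq) = (p−1)(q−1) = 58 · 192 = 11136.

11136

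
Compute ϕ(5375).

Factor 5375: 5375 = 5^3 * 43.
φ(5375) = 5375 · (1 − 1/5) · (1 − 1/43)
       = 5375 · 168/215 = 4200.

4200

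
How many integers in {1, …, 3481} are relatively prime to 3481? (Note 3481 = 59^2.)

3422

φ(59^2) = 59^2 − 59^1 = 3481 − 59 = 3422.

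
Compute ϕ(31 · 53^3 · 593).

φ(31) = 31 − 1 = 30.
φ(53^3) = 53^3 − 53^2 = 148877 − 2809 = 146068.
φ(593) = 593 − 1 = 592.
φ(2736805891) = 30 × 146068 × 592 = 2594167680.

2594167680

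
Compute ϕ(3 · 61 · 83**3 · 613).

φ(64142493873) = 64142493873 · (1 − 1/3) · (1 − 1/61) · (1 − 1/83) · (1 − 1/613)
       = 64142493873 · 6022080/9310857 = 41486109120.

41486109120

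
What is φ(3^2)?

6

φ(9) = 9 · (1 − 1/3)
       = 9 · 2/3 = 6.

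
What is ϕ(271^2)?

φ(271^2) = 271^2 − 271^1 = 73441 − 271 = 73170.

73170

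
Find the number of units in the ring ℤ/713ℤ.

Factor 713: 713 = 23 * 31.
φ(713) = 713 · (1 − 1/23) · (1 − 1/31)
       = 713 · 660/713 = 660.

660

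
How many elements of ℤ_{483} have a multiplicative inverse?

264

483 = 3 × 7 × 23.
φ(483) = 483 · (1 − 1/3) · (1 − 1/7) · (1 − 1/23)
       = 483 · 264/483 = 264.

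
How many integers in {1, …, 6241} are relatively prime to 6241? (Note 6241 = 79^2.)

φ(6241) = 6241 · (1 − 1/79)
       = 6241 · 78/79 = 6162.

6162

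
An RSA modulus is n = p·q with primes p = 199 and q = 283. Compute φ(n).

φ(56317) = 56317 · (1 − 1/199) · (1 − 1/283)
       = 56317 · 55836/56317 = 55836.

55836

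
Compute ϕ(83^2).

6806

φ(83^2) = 83^1·(83−1) = 83·82 = 6806.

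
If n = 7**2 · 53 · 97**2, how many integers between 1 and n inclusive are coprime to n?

φ(24435173) = 24435173 · (1 − 1/7) · (1 − 1/53) · (1 − 1/97)
       = 24435173 · 29952/35987 = 20337408.

20337408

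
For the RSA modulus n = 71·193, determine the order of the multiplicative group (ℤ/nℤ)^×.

13440

φ(71) = 71 − 1 = 70.
φ(193) = 193 − 1 = 192.
φ(13703) = 70 × 192 = 13440.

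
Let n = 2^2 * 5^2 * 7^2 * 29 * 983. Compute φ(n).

φ(139684300) = 139684300 · (1 − 1/2) · (1 − 1/5) · (1 − 1/7) · (1 − 1/29) · (1 − 1/983)
       = 139684300 · 659904/1995490 = 46193280.

46193280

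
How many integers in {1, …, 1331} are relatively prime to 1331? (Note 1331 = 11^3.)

1210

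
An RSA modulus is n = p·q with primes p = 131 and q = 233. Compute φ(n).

30160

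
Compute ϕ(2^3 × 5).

φ(2^3) = 2^3 − 2^2 = 8 − 4 = 4.
φ(5) = 5 − 1 = 4.
Multiply: 4 · 4 = 16.

16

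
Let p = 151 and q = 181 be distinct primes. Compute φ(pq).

φ(n) = (p − 1)(q − 1) = (151−1)(181−1) = 150·180 = 27000.

27000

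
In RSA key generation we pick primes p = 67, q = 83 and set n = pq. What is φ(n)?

5412

φ(n) = (p − 1)(q − 1) = (67−1)(83−1) = 66·82 = 5412.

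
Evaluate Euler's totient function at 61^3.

223260

φ(61^3) = 61^2·(61−1) = 3721·60 = 223260.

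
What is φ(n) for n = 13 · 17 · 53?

9984

φ(13) = 13 − 1 = 12.
φ(17) = 17 − 1 = 16.
φ(53) = 53 − 1 = 52.
Since φ is multiplicative, φ(11713) = 12 · 16 · 52 = 9984.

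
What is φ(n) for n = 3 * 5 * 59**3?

φ(3) = 3 − 1 = 2.
φ(5) = 5 − 1 = 4.
φ(59^3) = 59^3 − 59^2 = 205379 − 3481 = 201898.
Multiply: 2 · 4 · 201898 = 1615184.

1615184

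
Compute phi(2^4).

φ(16) = 16 · (1 − 1/2)
       = 16 · 1/2 = 8.

8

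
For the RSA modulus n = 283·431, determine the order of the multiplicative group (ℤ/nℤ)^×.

121260

φ(121973) = 121973 · (1 − 1/283) · (1 − 1/431)
       = 121973 · 121260/121973 = 121260.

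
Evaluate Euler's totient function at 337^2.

φ(337^2) = 337^2 − 337^1 = 113569 − 337 = 113232.

113232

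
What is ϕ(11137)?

9072

11137 = 7 · 37 · 43.
φ(11137) = 11137 · (1 − 1/7) · (1 − 1/37) · (1 − 1/43)
       = 11137 · 9072/11137 = 9072.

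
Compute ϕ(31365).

15360

Prime factorization: 31365 = 3^2 · 5 · 17 · 41.
φ(31365) = 31365 · (1 − 1/3) · (1 − 1/5) · (1 − 1/17) · (1 − 1/41)
       = 31365 · 5120/10455 = 15360.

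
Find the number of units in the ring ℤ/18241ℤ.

16128

Prime factorization: 18241 = 17 × 29 × 37.
φ(18241) = 18241 · (1 − 1/17) · (1 − 1/29) · (1 − 1/37)
       = 18241 · 16128/18241 = 16128.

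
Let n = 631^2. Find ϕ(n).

397530

φ(398161) = 398161 · (1 − 1/631)
       = 398161 · 630/631 = 397530.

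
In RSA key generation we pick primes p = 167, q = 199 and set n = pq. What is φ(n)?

φ(167) = 167 − 1 = 166.
φ(199) = 199 − 1 = 198.
Multiply: 166 · 198 = 32868.

32868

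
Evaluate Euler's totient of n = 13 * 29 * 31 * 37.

362880

φ(13) = 13 − 1 = 12.
φ(29) = 29 − 1 = 28.
φ(31) = 31 − 1 = 30.
φ(37) = 37 − 1 = 36.
φ(432419) = 12 × 28 × 30 × 36 = 362880.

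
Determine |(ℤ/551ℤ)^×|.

Prime factorization: 551 = 19 × 29.
φ(551) = 551 · (1 − 1/19) · (1 − 1/29)
       = 551 · 504/551 = 504.

504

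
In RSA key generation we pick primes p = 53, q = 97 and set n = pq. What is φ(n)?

φ(5141) = 5141 · (1 − 1/53) · (1 − 1/97)
       = 5141 · 4992/5141 = 4992.

4992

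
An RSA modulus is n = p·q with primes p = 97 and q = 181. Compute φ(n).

17280

φ(17557) = 17557 · (1 − 1/97) · (1 − 1/181)
       = 17557 · 17280/17557 = 17280.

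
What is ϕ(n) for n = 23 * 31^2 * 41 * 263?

214420800

φ(238336649) = 238336649 · (1 − 1/23) · (1 − 1/31) · (1 − 1/41) · (1 − 1/263)
       = 238336649 · 6916800/7688279 = 214420800.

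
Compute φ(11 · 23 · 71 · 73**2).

φ(95724827) = 95724827 · (1 − 1/11) · (1 − 1/23) · (1 − 1/71) · (1 − 1/73)
       = 95724827 · 1108800/1311299 = 80942400.

80942400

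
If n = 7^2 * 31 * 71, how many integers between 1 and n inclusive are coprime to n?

88200

φ(7^2) = 7^2 − 7^1 = 49 − 7 = 42.
φ(31) = 31 − 1 = 30.
φ(71) = 71 − 1 = 70.
Multiply: 42 · 30 · 70 = 88200.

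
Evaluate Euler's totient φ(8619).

4992

Prime factorization: 8619 = 3 * 13^2 * 17.
φ(3) = 3 − 1 = 2.
φ(13^2) = 13^1·(13−1) = 13·12 = 156.
φ(17) = 17 − 1 = 16.
Multiply: 2 · 156 · 16 = 4992.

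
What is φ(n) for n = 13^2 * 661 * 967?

φ(108022603) = 108022603 · (1 − 1/13) · (1 − 1/661) · (1 − 1/967)
       = 108022603 · 7650720/8309431 = 99459360.

99459360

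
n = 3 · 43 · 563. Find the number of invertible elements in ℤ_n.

47208

φ(72627) = 72627 · (1 − 1/3) · (1 − 1/43) · (1 − 1/563)
       = 72627 · 47208/72627 = 47208.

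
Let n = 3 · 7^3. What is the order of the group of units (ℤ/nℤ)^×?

588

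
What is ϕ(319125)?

158400

First factor: 319125 = 3 * 5**3 * 23 * 37.
φ(3) = 3 − 1 = 2.
φ(5^3) = 5^3 − 5^2 = 125 − 25 = 100.
φ(23) = 23 − 1 = 22.
φ(37) = 37 − 1 = 36.
Multiply: 2 · 100 · 22 · 36 = 158400.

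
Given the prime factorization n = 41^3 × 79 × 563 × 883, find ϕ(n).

2599723788480

φ(41^3) = 41^2·(41−1) = 1681·40 = 67240.
φ(79) = 79 − 1 = 78.
φ(563) = 563 − 1 = 562.
φ(883) = 883 − 1 = 882.
Multiply: 67240 · 78 · 562 · 882 = 2599723788480.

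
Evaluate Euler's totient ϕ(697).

Prime factorization: 697 = 17 × 41.
φ(697) = 697 · (1 − 1/17) · (1 − 1/41)
       = 697 · 640/697 = 640.

640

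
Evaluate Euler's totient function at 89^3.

697048

φ(704969) = 704969 · (1 − 1/89)
       = 704969 · 88/89 = 697048.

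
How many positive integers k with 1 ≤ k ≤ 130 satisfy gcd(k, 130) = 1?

48

Prime factorization: 130 = 2 × 5 × 13.
φ(2) = 2 − 1 = 1.
φ(5) = 5 − 1 = 4.
φ(13) = 13 − 1 = 12.
φ(130) = 1 × 4 × 12 = 48.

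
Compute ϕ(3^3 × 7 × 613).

66096

φ(3^3) = 3^3 − 3^2 = 27 − 9 = 18.
φ(7) = 7 − 1 = 6.
φ(613) = 613 − 1 = 612.
Since φ is multiplicative, φ(115857) = 18 · 6 · 612 = 66096.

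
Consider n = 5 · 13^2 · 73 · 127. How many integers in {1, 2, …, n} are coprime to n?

φ(5) = 5 − 1 = 4.
φ(13^2) = 13^1·(13−1) = 13·12 = 156.
φ(73) = 73 − 1 = 72.
φ(127) = 127 − 1 = 126.
φ(7833995) = 4 × 156 × 72 × 126 = 5660928.

5660928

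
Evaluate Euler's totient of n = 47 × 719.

φ(47) = 47 − 1 = 46.
φ(719) = 719 − 1 = 718.
φ(33793) = 46 × 718 = 33028.

33028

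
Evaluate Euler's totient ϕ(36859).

36859 = 29 · 31 · 41.
φ(36859) = 36859 · (1 − 1/29) · (1 − 1/31) · (1 − 1/41)
       = 36859 · 33600/36859 = 33600.

33600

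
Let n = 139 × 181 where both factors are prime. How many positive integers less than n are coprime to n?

24840

φ(25159) = 25159 · (1 − 1/139) · (1 − 1/181)
       = 25159 · 24840/25159 = 24840.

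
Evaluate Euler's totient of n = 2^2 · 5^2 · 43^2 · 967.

69783840

φ(178798300) = 178798300 · (1 − 1/2) · (1 − 1/5) · (1 − 1/43) · (1 − 1/967)
       = 178798300 · 162288/415810 = 69783840.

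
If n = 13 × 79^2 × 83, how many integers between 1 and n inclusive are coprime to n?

6063408

φ(6734039) = 6734039 · (1 − 1/13) · (1 − 1/79) · (1 − 1/83)
       = 6734039 · 76752/85241 = 6063408.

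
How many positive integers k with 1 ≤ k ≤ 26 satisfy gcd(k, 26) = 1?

12

First factor: 26 = 2 · 13.
φ(26) = 26 · (1 − 1/2) · (1 − 1/13)
       = 26 · 12/26 = 12.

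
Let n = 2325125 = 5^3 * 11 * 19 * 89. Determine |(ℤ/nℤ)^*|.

φ(2325125) = 2325125 · (1 − 1/5) · (1 − 1/11) · (1 − 1/19) · (1 − 1/89)
       = 2325125 · 63360/93005 = 1584000.

1584000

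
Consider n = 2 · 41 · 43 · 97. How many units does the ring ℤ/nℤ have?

φ(2) = 2 − 1 = 1.
φ(41) = 41 − 1 = 40.
φ(43) = 43 − 1 = 42.
φ(97) = 97 − 1 = 96.
Since φ is multiplicative, φ(342022) = 1 · 40 · 42 · 96 = 161280.

161280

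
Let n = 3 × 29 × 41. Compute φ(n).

2240

φ(3) = 3 − 1 = 2.
φ(29) = 29 − 1 = 28.
φ(41) = 41 − 1 = 40.
Multiply: 2 · 28 · 40 = 2240.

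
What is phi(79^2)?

φ(79^2) = 79^2 − 79^1 = 6241 − 79 = 6162.

6162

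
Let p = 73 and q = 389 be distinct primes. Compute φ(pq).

27936

φ(28397) = 28397 · (1 − 1/73) · (1 − 1/389)
       = 28397 · 27936/28397 = 27936.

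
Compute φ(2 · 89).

88

φ(178) = 178 · (1 − 1/2) · (1 − 1/89)
       = 178 · 88/178 = 88.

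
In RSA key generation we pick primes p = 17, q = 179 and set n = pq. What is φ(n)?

φ(n) = (p − 1)(q − 1) = (17−1)(179−1) = 16·178 = 2848.

2848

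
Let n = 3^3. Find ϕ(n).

18

φ(3^3) = 3^2·(3−1) = 9·2 = 18.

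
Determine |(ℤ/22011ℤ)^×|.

12320

Prime factorization: 22011 = 3 * 11 * 23 * 29.
φ(3) = 3 − 1 = 2.
φ(11) = 11 − 1 = 10.
φ(23) = 23 − 1 = 22.
φ(29) = 29 − 1 = 28.
Multiply: 2 · 10 · 22 · 28 = 12320.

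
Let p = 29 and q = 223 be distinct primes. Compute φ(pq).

φ(29) = 29 − 1 = 28.
φ(223) = 223 − 1 = 222.
φ(6467) = 28 × 222 = 6216.

6216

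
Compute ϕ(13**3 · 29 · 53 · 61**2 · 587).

φ(13^3) = 13^2·(13−1) = 169·12 = 2028.
φ(29) = 29 − 1 = 28.
φ(53) = 53 − 1 = 52.
φ(61^2) = 61^2 − 61^1 = 3721 − 61 = 3660.
φ(587) = 587 − 1 = 586.
Since φ is multiplicative, φ(7375673707103) = 2028 · 28 · 52 · 3660 · 586 = 6332978695680.

6332978695680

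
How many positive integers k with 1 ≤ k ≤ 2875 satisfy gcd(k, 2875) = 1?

2200

2875 = 5^3 · 23.
φ(5^3) = 5^3 − 5^2 = 125 − 25 = 100.
φ(23) = 23 − 1 = 22.
φ(2875) = 100 × 22 = 2200.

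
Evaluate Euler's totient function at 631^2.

397530

φ(398161) = 398161 · (1 − 1/631)
       = 398161 · 630/631 = 397530.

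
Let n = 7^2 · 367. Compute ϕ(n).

φ(7^2) = 7^1·(7−1) = 7·6 = 42.
φ(367) = 367 − 1 = 366.
Since φ is multiplicative, φ(17983) = 42 · 366 = 15372.

15372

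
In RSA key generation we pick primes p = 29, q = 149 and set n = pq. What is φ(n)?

4144

φ(29) = 29 − 1 = 28.
φ(149) = 149 − 1 = 148.
φ(4321) = 28 × 148 = 4144.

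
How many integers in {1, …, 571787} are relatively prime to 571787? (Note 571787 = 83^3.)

564898

φ(571787) = 571787 · (1 − 1/83)
       = 571787 · 82/83 = 564898.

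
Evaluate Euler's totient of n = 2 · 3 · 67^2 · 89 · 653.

φ(2) = 2 − 1 = 1.
φ(3) = 3 − 1 = 2.
φ(67^2) = 67^2 − 67^1 = 4489 − 67 = 4422.
φ(89) = 89 − 1 = 88.
φ(653) = 653 − 1 = 652.
Since φ is multiplicative, φ(1565323278) = 1 · 2 · 4422 · 88 · 652 = 507433344.

507433344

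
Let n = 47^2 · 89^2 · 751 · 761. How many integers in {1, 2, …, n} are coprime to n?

9651686880000

φ(47^2) = 47^1·(47−1) = 47·46 = 2162.
φ(89^2) = 89^2 − 89^1 = 7921 − 89 = 7832.
φ(751) = 751 − 1 = 750.
φ(761) = 761 − 1 = 760.
Multiply: 2162 · 7832 · 750 · 760 = 9651686880000.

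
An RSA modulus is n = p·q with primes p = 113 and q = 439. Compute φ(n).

φ(49607) = 49607 · (1 − 1/113) · (1 − 1/439)
       = 49607 · 49056/49607 = 49056.

49056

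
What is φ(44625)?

Prime factorization: 44625 = 3 * 5^3 * 7 * 17.
φ(44625) = 44625 · (1 − 1/3) · (1 − 1/5) · (1 − 1/7) · (1 − 1/17)
       = 44625 · 768/1785 = 19200.

19200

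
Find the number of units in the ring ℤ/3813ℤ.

3813 = 3 · 31 · 41.
φ(3813) = 3813 · (1 − 1/3) · (1 − 1/31) · (1 − 1/41)
       = 3813 · 2400/3813 = 2400.

2400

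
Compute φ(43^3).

φ(79507) = 79507 · (1 − 1/43)
       = 79507 · 42/43 = 77658.

77658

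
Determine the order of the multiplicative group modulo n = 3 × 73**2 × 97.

φ(1550739) = 1550739 · (1 − 1/3) · (1 − 1/73) · (1 − 1/97)
       = 1550739 · 13824/21243 = 1009152.

1009152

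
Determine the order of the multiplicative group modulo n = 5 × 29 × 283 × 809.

25519872

φ(5) = 5 − 1 = 4.
φ(29) = 29 − 1 = 28.
φ(283) = 283 − 1 = 282.
φ(809) = 809 − 1 = 808.
Since φ is multiplicative, φ(33197315) = 4 · 28 · 282 · 808 = 25519872.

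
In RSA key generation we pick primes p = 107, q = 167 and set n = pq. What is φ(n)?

φ(107) = 107 − 1 = 106.
φ(167) = 167 − 1 = 166.
φ(17869) = 106 × 166 = 17596.

17596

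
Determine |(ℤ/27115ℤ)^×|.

Prime factorization: 27115 = 5 · 11 · 17 · 29.
φ(5) = 5 − 1 = 4.
φ(11) = 11 − 1 = 10.
φ(17) = 17 − 1 = 16.
φ(29) = 29 − 1 = 28.
Multiply: 4 · 10 · 16 · 28 = 17920.

17920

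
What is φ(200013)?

110880

Prime factorization: 200013 = 3 × 11^2 × 19 × 29.
φ(200013) = 200013 · (1 − 1/3) · (1 − 1/11) · (1 − 1/19) · (1 − 1/29)
       = 200013 · 10080/18183 = 110880.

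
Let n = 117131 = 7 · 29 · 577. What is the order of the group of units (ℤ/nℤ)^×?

96768

φ(117131) = 117131 · (1 − 1/7) · (1 − 1/29) · (1 − 1/577)
       = 117131 · 96768/117131 = 96768.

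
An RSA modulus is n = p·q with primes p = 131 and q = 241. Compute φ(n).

31200

φ(31571) = 31571 · (1 − 1/131) · (1 − 1/241)
       = 31571 · 31200/31571 = 31200.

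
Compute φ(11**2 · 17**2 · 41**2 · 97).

4710604800

φ(5701940233) = 5701940233 · (1 − 1/11) · (1 − 1/17) · (1 − 1/41) · (1 − 1/97)
       = 5701940233 · 614400/743699 = 4710604800.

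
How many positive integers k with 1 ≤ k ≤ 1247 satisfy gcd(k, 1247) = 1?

First factor: 1247 = 29 × 43.
φ(29) = 29 − 1 = 28.
φ(43) = 43 − 1 = 42.
Since φ is multiplicative, φ(1247) = 28 · 42 = 1176.

1176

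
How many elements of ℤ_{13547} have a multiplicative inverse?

11880

First factor: 13547 = 19 × 23 × 31.
φ(13547) = 13547 · (1 − 1/19) · (1 − 1/23) · (1 − 1/31)
       = 13547 · 11880/13547 = 11880.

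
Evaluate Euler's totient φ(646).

First factor: 646 = 2 * 17 * 19.
φ(646) = 646 · (1 − 1/2) · (1 − 1/17) · (1 − 1/19)
       = 646 · 288/646 = 288.

288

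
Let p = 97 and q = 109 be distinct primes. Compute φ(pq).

φ(10573) = 10573 · (1 − 1/97) · (1 − 1/109)
       = 10573 · 10368/10573 = 10368.

10368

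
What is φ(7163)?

6048

7163 = 13 * 19 * 29.
φ(13) = 13 − 1 = 12.
φ(19) = 19 − 1 = 18.
φ(29) = 29 − 1 = 28.
φ(7163) = 12 × 18 × 28 = 6048.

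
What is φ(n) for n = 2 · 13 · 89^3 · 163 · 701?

φ(2094348694022) = 2094348694022 · (1 − 1/2) · (1 − 1/13) · (1 − 1/89) · (1 − 1/163) · (1 − 1/701)
       = 2094348694022 · 119750400/264404582 = 948542918400.

948542918400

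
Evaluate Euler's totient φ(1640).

640

Prime factorization: 1640 = 2**3 × 5 × 41.
φ(1640) = 1640 · (1 − 1/2) · (1 − 1/5) · (1 − 1/41)
       = 1640 · 160/410 = 640.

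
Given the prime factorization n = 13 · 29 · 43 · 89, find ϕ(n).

1241856

φ(1442779) = 1442779 · (1 − 1/13) · (1 − 1/29) · (1 − 1/43) · (1 − 1/89)
       = 1442779 · 1241856/1442779 = 1241856.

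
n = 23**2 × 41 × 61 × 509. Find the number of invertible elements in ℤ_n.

φ(673421761) = 673421761 · (1 − 1/23) · (1 − 1/41) · (1 − 1/61) · (1 − 1/509)
       = 673421761 · 26822400/29279207 = 616915200.

616915200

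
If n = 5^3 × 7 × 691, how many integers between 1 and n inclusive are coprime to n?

414000

φ(604625) = 604625 · (1 − 1/5) · (1 − 1/7) · (1 − 1/691)
       = 604625 · 16560/24185 = 414000.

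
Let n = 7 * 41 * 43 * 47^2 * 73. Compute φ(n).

φ(7) = 7 − 1 = 6.
φ(41) = 41 − 1 = 40.
φ(43) = 43 − 1 = 42.
φ(47^2) = 47^1·(47−1) = 47·46 = 2162.
φ(73) = 73 − 1 = 72.
Multiply: 6 · 40 · 42 · 2162 · 72 = 1569093120.

1569093120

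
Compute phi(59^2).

3422

φ(59^2) = 59^2 − 59^1 = 3481 − 59 = 3422.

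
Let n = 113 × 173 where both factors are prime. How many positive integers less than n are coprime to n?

For distinct primes, φ(pq) = (p−1)(q−1) = 112 × 172 = 19264.

19264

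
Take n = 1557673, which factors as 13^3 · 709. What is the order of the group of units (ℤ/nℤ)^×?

1435824

φ(13^3) = 13^3 − 13^2 = 2197 − 169 = 2028.
φ(709) = 709 − 1 = 708.
φ(1557673) = 2028 × 708 = 1435824.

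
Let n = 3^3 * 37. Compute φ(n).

φ(999) = 999 · (1 − 1/3) · (1 − 1/37)
       = 999 · 72/111 = 648.

648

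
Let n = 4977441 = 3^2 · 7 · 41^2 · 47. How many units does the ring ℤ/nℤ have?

2715840

φ(3^2) = 3^2 − 3^1 = 9 − 3 = 6.
φ(7) = 7 − 1 = 6.
φ(41^2) = 41^2 − 41^1 = 1681 − 41 = 1640.
φ(47) = 47 − 1 = 46.
Since φ is multiplicative, φ(4977441) = 6 · 6 · 1640 · 46 = 2715840.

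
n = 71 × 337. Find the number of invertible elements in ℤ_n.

23520

φ(23927) = 23927 · (1 − 1/71) · (1 − 1/337)
       = 23927 · 23520/23927 = 23520.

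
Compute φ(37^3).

49284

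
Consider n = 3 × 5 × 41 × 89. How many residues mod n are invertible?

φ(54735) = 54735 · (1 − 1/3) · (1 − 1/5) · (1 − 1/41) · (1 − 1/89)
       = 54735 · 28160/54735 = 28160.

28160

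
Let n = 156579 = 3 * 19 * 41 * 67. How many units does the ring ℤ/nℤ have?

95040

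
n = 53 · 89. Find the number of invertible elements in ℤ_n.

φ(4717) = 4717 · (1 − 1/53) · (1 − 1/89)
       = 4717 · 4576/4717 = 4576.

4576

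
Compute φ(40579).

28800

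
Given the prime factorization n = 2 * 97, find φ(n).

φ(194) = 194 · (1 − 1/2) · (1 − 1/97)
       = 194 · 96/194 = 96.

96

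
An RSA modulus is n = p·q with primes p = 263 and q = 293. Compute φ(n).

76504

φ(n) = (p − 1)(q − 1) = (263−1)(293−1) = 262·292 = 76504.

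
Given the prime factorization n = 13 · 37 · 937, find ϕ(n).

φ(450697) = 450697 · (1 − 1/13) · (1 − 1/37) · (1 − 1/937)
       = 450697 · 404352/450697 = 404352.

404352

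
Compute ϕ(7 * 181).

φ(7) = 7 − 1 = 6.
φ(181) = 181 − 1 = 180.
Multiply: 6 · 180 = 1080.

1080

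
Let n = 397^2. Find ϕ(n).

φ(157609) = 157609 · (1 − 1/397)
       = 157609 · 396/397 = 157212.

157212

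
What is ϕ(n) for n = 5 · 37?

144

φ(185) = 185 · (1 − 1/5) · (1 − 1/37)
       = 185 · 144/185 = 144.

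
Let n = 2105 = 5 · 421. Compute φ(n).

1680

φ(2105) = 2105 · (1 − 1/5) · (1 − 1/421)
       = 2105 · 1680/2105 = 1680.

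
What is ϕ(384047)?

First factor: 384047 = 17 × 19 × 29 × 41.
φ(384047) = 384047 · (1 − 1/17) · (1 − 1/19) · (1 − 1/29) · (1 − 1/41)
       = 384047 · 322560/384047 = 322560.

322560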